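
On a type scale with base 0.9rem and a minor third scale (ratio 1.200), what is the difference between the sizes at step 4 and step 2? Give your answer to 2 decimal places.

0.57rem

Step 2: 0.9 × 1.200² = 1.2960rem
Step 4: 0.9 × 1.200⁴ = 1.8662rem
Difference: 1.8662 − 1.2960 = 0.5702rem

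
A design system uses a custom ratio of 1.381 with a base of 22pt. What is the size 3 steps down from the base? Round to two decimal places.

A modular type scale is a geometric sequence: sizeₙ = base × rⁿ.
22.0 ÷ 1.381³ = 22.0 ÷ 2.63379 ≈ 8.35

8.35pt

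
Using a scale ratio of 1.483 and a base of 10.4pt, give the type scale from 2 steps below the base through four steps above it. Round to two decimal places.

4.73pt, 7.01pt, 10.40pt, 15.42pt, 22.87pt, 33.92pt, 50.30pt

Step -2: 10.4 ÷ 1.483² = 4.73
Step -1: 10.4 ÷ 1.483 = 7.01
Step 0: 10.4pt
Step 1: 10.4 × 1.483 = 15.42
Step 2: 10.4 × 1.483² = 22.87
Step 3: 10.4 × 1.483³ = 33.92
Step 4: 10.4 × 1.483⁴ = 50.30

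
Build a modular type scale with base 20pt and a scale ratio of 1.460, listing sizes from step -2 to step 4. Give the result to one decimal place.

Step -2: 20.0 ÷ 1.460² = 9.4
Step -1: 20.0 ÷ 1.460 = 13.7
Step 0: 20pt
Step 1: 20.0 × 1.460 = 29.2
Step 2: 20.0 × 1.460² = 42.6
Step 3: 20.0 × 1.460³ = 62.2
Step 4: 20.0 × 1.460⁴ = 90.9

9.4pt, 13.7pt, 20.0pt, 29.2pt, 42.6pt, 62.2pt, 90.9pt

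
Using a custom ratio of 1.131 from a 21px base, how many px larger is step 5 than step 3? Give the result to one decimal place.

8.5px

Step 3: 21.0 × 1.131³ = 30.381px
Step 5: 21.0 × 1.131⁵ = 38.863px
Difference: 38.863 − 30.381 = 8.482px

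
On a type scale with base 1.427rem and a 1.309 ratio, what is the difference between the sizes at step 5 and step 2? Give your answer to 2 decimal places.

3.04rem

Step 2: 1.427 × 1.309² = 2.4451rem
Step 5: 1.427 × 1.309⁵ = 5.4843rem
Difference: 5.4843 − 2.4451 = 3.0392rem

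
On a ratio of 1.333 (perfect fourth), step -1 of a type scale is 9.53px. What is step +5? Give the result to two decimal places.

Moving from step -1 to step +5 is 6 steps up, so multiply by r⁶.
9.53 × 1.333⁶ = 9.53 × 5.61023 ≈ 53.466

53.47px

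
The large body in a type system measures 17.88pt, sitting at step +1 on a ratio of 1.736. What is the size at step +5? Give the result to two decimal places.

17.88 × 1.736⁴ = 17.88 × 9.08236 ≈ 162.393

162.39pt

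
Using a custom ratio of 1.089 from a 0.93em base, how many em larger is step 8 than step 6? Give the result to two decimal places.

Step 6: 0.93 × 1.089⁶ = 1.5511em
Step 8: 0.93 × 1.089⁸ = 1.8395em
Difference: 1.8395 − 1.5511 = 0.2884em

0.29em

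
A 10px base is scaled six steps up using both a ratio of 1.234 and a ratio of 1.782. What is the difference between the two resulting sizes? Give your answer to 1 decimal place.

At 1.234: 10.0 × 1.234⁶ = 35.309px
At 1.782: 10.0 × 1.782⁶ = 320.218px
Difference: 320.218 − 35.309 = 284.909px

284.9px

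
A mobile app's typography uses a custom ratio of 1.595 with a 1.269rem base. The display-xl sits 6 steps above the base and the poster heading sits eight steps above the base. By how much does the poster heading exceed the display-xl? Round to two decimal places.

32.26rem

Step 6: 1.269 × 1.595⁶ = 20.8942rem
Step 8: 1.269 × 1.595⁸ = 53.1554rem
Difference: 53.1554 − 20.8942 = 32.2612rem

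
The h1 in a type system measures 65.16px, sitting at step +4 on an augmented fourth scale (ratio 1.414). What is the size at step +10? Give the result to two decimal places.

65.16 × 1.414⁶ = 65.16 × 7.99275 ≈ 520.808

520.81px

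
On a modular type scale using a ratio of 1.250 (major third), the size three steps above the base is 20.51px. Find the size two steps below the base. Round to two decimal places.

The gap is -2 − (3) = -5 steps, so the factor is 1.250^-5.
20.51 ÷ 1.250⁵ = 20.51 ÷ 3.05176 ≈ 6.721

6.72px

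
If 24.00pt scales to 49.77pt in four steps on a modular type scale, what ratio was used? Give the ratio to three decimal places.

1.200

r⁴ = 49.77 / 24.00, so r = (49.77/24.00)^(1/4).
r = 2.0737^(1/4) ≈ 1.2000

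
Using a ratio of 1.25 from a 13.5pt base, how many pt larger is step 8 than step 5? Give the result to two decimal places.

39.27pt

Step 5: 13.5 × 1.25⁵ = 41.1987pt
Step 8: 13.5 × 1.25⁸ = 80.4663pt
Difference: 80.4663 − 41.1987 = 39.2676pt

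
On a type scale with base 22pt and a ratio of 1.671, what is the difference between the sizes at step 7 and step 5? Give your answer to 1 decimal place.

513.7pt

Step 5: 22.0 × 1.671⁵ = 286.619pt
Step 7: 22.0 × 1.671⁷ = 800.309pt
Difference: 800.309 − 286.619 = 513.690pt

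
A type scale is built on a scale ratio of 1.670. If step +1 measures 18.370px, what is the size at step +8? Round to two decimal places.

18.370 × 1.670⁷ = 18.370 × 36.22558 ≈ 665.464

665.46px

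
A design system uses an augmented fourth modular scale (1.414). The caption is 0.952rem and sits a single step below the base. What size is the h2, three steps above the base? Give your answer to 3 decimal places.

3.806rem

0.952 × 1.414⁴ = 0.952 × 3.99758 ≈ 3.806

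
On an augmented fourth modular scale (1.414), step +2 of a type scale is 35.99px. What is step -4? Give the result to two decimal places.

4.50px

35.99 ÷ 1.414⁶ = 35.99 ÷ 7.99275 ≈ 4.503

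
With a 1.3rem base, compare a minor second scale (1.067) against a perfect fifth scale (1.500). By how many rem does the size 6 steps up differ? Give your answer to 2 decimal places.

12.89rem

Minor second: 1.3 × 1.067⁶ = 1.9184rem
Perfect fifth: 1.3 × 1.500⁶ = 14.8078rem
Difference: 14.8078 − 1.9184 = 12.8894rem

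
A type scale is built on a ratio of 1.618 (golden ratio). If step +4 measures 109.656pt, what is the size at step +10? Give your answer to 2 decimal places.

109.656 × 1.618⁶ = 109.656 × 17.94201 ≈ 1967.449

1967.45pt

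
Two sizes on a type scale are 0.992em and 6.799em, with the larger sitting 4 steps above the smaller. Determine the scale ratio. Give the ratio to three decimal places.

1.618

r⁴ = 6.799 / 0.992, so r = (6.799/0.992)^(1/4).
r = 6.8538^(1/4) ≈ 1.6180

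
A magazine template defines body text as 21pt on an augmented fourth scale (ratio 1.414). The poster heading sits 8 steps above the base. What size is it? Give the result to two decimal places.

335.59pt

21.0 × 1.414⁸ = 21.0 × 15.98068 ≈ 335.59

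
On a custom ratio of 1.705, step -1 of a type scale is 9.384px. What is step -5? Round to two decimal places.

1.11px

The gap is -5 − (-1) = -4 steps, so the factor is 1.705^-4.
9.384 ÷ 1.705⁴ = 9.384 ÷ 8.45079 ≈ 1.110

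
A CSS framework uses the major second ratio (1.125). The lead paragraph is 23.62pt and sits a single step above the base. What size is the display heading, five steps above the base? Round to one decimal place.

37.8pt

23.62 × 1.125⁴ = 23.62 × 1.60181 ≈ 37.835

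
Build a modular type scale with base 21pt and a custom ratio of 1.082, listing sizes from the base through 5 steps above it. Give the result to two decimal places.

Step 0: 21pt
Step 1: 21.0 × 1.082 = 22.72
Step 2: 21.0 × 1.082² = 24.59
Step 3: 21.0 × 1.082³ = 26.60
Step 4: 21.0 × 1.082⁴ = 28.78
Step 5: 21.0 × 1.082⁵ = 31.14

21.00pt, 22.72pt, 24.59pt, 26.60pt, 28.78pt, 31.14pt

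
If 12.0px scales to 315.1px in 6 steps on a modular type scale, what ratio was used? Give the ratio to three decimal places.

1.724

r⁶ = 315.1 / 12.0, so r = (315.1/12.0)^(1/6).
r = 26.2583^(1/6) ≈ 1.7240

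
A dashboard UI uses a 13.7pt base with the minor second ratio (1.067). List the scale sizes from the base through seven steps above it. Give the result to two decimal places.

Step 0: 13.7pt
Step 1: 13.7 × 1.067 = 14.62
Step 2: 13.7 × 1.067² = 15.60
Step 3: 13.7 × 1.067³ = 16.64
Step 4: 13.7 × 1.067⁴ = 17.76
Step 5: 13.7 × 1.067⁵ = 18.95
Step 6: 13.7 × 1.067⁶ = 20.22
Step 7: 13.7 × 1.067⁷ = 21.57

13.70pt, 14.62pt, 15.60pt, 16.64pt, 17.76pt, 18.95pt, 20.22pt, 21.57pt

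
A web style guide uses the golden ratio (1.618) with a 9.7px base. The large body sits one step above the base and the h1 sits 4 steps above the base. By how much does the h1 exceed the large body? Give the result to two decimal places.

Step 1: 9.7 × 1.618 = 15.6946px
Step 4: 9.7 × 1.618⁴ = 66.4792px
Difference: 66.4792 − 15.6946 = 50.7846px

50.78px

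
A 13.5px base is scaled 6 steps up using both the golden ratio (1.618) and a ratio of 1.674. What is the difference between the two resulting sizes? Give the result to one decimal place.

Golden ratio: 13.5 × 1.618⁶ = 242.217px
At 1.674: 13.5 × 1.674⁶ = 297.075px
Difference: 297.075 − 242.217 = 54.858px

54.9px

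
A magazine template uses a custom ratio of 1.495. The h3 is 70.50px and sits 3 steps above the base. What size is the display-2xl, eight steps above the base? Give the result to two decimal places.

526.50px

The gap is 8 − (3) = 5 steps, so the factor is 1.495^5.
70.50 × 1.495⁵ = 70.50 × 7.46803 ≈ 526.496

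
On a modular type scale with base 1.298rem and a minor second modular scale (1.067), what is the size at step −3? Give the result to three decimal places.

1.069rem

A modular type scale is a geometric sequence: sizeₙ = base × rⁿ.
1.298 ÷ 1.067³ = 1.298 ÷ 1.21477 ≈ 1.069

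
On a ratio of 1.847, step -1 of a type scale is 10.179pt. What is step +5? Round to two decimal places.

10.179 × 1.847⁶ = 10.179 × 39.70099 ≈ 404.116

404.12pt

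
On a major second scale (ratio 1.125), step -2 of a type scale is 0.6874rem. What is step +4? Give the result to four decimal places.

Moving from step -2 to step +4 is 6 steps up, so multiply by r⁶.
0.6874 × 1.125⁶ = 0.6874 × 2.02729 ≈ 1.3936

1.3936rem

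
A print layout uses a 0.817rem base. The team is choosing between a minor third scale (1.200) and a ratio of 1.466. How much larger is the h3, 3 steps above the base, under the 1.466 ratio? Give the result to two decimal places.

1.16rem

Minor third: 0.817 × 1.200³ = 1.4118rem
At 1.466: 0.817 × 1.466³ = 2.5741rem
Difference: 2.5741 − 1.4118 = 1.1623rem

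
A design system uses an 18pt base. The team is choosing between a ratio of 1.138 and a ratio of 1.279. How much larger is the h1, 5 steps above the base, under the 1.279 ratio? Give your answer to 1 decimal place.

27.3pt

At 1.138: 18.0 × 1.138⁵ = 34.355pt
At 1.279: 18.0 × 1.279⁵ = 61.606pt
Difference: 61.606 − 34.355 = 27.251pt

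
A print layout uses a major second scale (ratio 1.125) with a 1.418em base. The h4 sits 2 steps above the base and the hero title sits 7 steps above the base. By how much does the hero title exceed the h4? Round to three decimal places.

Step 2: 1.418 × 1.125² = 1.79466em
Step 7: 1.418 × 1.125⁷ = 3.23403em
Difference: 3.23403 − 1.79466 = 1.43937em

1.439em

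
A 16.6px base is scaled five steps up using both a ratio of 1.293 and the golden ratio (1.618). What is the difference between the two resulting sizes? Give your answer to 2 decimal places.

124.08px

At 1.293: 16.6 × 1.293⁵ = 59.9930px
Golden ratio: 16.6 × 1.618⁵ = 184.0775px
Difference: 184.0775 − 59.9930 = 124.0845px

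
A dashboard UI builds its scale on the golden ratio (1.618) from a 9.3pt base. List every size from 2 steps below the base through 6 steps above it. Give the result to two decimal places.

3.55pt, 5.75pt, 9.30pt, 15.05pt, 24.35pt, 39.39pt, 63.74pt, 103.13pt, 166.86pt

Step -2: 9.3 ÷ 1.618² = 3.55
Step -1: 9.3 ÷ 1.618 = 5.75
Step 0: 9.3pt
Step 1: 9.3 × 1.618 = 15.05
Step 2: 9.3 × 1.618² = 24.35
Step 3: 9.3 × 1.618³ = 39.39
Step 4: 9.3 × 1.618⁴ = 63.74
Step 5: 9.3 × 1.618⁵ = 103.13
Step 6: 9.3 × 1.618⁶ = 166.86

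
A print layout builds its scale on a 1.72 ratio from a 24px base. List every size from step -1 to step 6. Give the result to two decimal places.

Step -1: 24.0 ÷ 1.72 = 13.95
Step 0: 24px
Step 1: 24.0 × 1.72 = 41.28
Step 2: 24.0 × 1.72² = 71.00
Step 3: 24.0 × 1.72³ = 122.12
Step 4: 24.0 × 1.72⁴ = 210.05
Step 5: 24.0 × 1.72⁵ = 361.29
Step 6: 24.0 × 1.72⁶ = 621.42

13.95px, 24.00px, 41.28px, 71.00px, 122.12px, 210.05px, 361.29px, 621.42px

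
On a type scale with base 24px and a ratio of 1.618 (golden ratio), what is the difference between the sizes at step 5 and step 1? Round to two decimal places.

Step 1: 24.0 × 1.618 = 38.8320px
Step 5: 24.0 × 1.618⁵ = 266.1361px
Difference: 266.1361 − 38.8320 = 227.3041px

227.30px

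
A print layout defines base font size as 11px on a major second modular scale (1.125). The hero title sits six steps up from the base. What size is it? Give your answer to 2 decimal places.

11.0 × 1.125⁶ = 11.0 × 2.02729 ≈ 22.30

22.30px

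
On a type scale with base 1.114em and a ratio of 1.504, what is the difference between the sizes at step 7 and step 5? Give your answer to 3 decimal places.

10.819em

Step 5: 1.114 × 1.504⁵ = 8.57283em
Step 7: 1.114 × 1.504⁷ = 19.39189em
Difference: 19.39189 − 8.57283 = 10.81906em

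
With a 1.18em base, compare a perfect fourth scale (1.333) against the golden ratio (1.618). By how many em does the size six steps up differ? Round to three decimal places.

14.551em

Perfect fourth: 1.18 × 1.333⁶ = 6.62007em
Golden ratio: 1.18 × 1.618⁶ = 21.17157em
Difference: 21.17157 − 6.62007 = 14.55150em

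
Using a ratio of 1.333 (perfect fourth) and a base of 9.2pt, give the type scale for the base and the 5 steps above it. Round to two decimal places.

9.20pt, 12.26pt, 16.35pt, 21.79pt, 29.05pt, 38.72pt

Step 0: 9.2pt
Step 1: 9.2 × 1.333 = 12.26
Step 2: 9.2 × 1.333² = 16.35
Step 3: 9.2 × 1.333³ = 21.79
Step 4: 9.2 × 1.333⁴ = 29.05
Step 5: 9.2 × 1.333⁵ = 38.72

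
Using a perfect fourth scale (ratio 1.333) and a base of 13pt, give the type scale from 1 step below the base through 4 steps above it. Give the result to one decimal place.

Step -1: 13.0 ÷ 1.333 = 9.8
Step 0: 13pt
Step 1: 13.0 × 1.333 = 17.3
Step 2: 13.0 × 1.333² = 23.1
Step 3: 13.0 × 1.333³ = 30.8
Step 4: 13.0 × 1.333⁴ = 41.0

9.8pt, 13.0pt, 17.3pt, 23.1pt, 30.8pt, 41.0pt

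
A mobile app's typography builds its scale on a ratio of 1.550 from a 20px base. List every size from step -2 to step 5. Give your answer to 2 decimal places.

Step -2: 20.0 ÷ 1.550² = 8.32
Step -1: 20.0 ÷ 1.550 = 12.90
Step 0: 20px
Step 1: 20.0 × 1.550 = 31.00
Step 2: 20.0 × 1.550² = 48.05
Step 3: 20.0 × 1.550³ = 74.48
Step 4: 20.0 × 1.550⁴ = 115.44
Step 5: 20.0 × 1.550⁵ = 178.93

8.32px, 12.90px, 20.00px, 31.00px, 48.05px, 74.48px, 115.44px, 178.93px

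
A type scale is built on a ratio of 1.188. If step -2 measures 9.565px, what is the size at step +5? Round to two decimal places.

31.94px

Moving from step -2 to step +5 is 7 steps up, so multiply by r⁷.
9.565 × 1.188⁷ = 9.565 × 3.33976 ≈ 31.945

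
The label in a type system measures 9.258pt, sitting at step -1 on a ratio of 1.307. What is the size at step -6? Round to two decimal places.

2.43pt

The gap is -6 − (-1) = -5 steps, so the factor is 1.307^-5.
9.258 ÷ 1.307⁵ = 9.258 ÷ 3.81398 ≈ 2.427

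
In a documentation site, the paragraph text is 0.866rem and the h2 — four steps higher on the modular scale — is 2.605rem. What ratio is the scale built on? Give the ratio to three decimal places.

r⁴ = 2.605 / 0.866, so r = (2.605/0.866)^(1/4).
r = 3.0081^(1/4) ≈ 1.3170

1.317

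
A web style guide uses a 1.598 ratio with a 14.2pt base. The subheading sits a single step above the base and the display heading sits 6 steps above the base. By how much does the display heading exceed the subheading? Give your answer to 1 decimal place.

213.8pt

Step 1: 14.2 × 1.598 = 22.692pt
Step 6: 14.2 × 1.598⁶ = 236.455pt
Difference: 236.455 − 22.692 = 213.763pt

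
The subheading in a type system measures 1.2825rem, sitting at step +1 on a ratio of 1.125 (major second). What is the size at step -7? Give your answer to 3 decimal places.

The gap is -7 − (1) = -8 steps, so the factor is 1.125^-8.
1.2825 ÷ 1.125⁸ = 1.2825 ÷ 2.56578 ≈ 0.500

0.500rem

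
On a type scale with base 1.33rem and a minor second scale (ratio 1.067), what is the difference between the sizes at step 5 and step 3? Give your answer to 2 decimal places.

0.22rem

Step 3: 1.33 × 1.067³ = 1.6156rem
Step 5: 1.33 × 1.067⁵ = 1.8394rem
Difference: 1.8394 − 1.6156 = 0.2238rem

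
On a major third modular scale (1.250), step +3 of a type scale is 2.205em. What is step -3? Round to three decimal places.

0.578em

Moving from step +3 to step -3 is 6 steps down, so divide by r⁶.
2.205 ÷ 1.250⁶ = 2.205 ÷ 3.81470 ≈ 0.578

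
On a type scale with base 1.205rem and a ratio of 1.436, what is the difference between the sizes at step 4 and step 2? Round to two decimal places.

Step 2: 1.205 × 1.436² = 2.4848rem
Step 4: 1.205 × 1.436⁴ = 5.1239rem
Difference: 5.1239 − 2.4848 = 2.6391rem

2.64rem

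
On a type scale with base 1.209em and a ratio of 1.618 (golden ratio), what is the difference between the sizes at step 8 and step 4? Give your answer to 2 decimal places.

48.50em

Step 4: 1.209 × 1.618⁴ = 8.2859em
Step 8: 1.209 × 1.618⁸ = 56.7877em
Difference: 56.7877 − 8.2859 = 48.5018em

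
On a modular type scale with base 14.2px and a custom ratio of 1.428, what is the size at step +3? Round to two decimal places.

41.35px

A modular type scale is a geometric sequence: sizeₙ = base × rⁿ.
14.2 × 1.428³ = 14.2 × 2.91195 ≈ 41.35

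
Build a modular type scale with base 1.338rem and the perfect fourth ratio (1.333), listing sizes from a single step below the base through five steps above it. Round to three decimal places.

1.004rem, 1.338rem, 1.784rem, 2.377rem, 3.169rem, 4.225rem, 5.631rem

Step -1: 1.338 ÷ 1.333 = 1.004
Step 0: 1.338rem
Step 1: 1.338 × 1.333 = 1.784
Step 2: 1.338 × 1.333² = 2.377
Step 3: 1.338 × 1.333³ = 3.169
Step 4: 1.338 × 1.333⁴ = 4.225
Step 5: 1.338 × 1.333⁵ = 5.631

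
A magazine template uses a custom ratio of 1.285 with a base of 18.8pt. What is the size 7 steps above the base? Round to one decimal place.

108.8pt

A modular type scale is a geometric sequence: sizeₙ = base × rⁿ.
18.8 × 1.285⁷ = 18.8 × 5.78525 ≈ 108.76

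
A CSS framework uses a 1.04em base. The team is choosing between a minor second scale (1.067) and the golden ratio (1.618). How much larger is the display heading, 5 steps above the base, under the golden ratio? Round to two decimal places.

10.09em

Minor second: 1.04 × 1.067⁵ = 1.4383em
Golden ratio: 1.04 × 1.618⁵ = 11.5326em
Difference: 11.5326 − 1.4383 = 10.0943em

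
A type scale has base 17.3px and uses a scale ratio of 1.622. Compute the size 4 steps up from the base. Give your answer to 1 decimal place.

119.7px

17.3 × 1.622⁴ = 17.3 × 6.92155 ≈ 119.74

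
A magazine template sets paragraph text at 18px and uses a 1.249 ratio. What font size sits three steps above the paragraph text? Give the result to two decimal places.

35.07px

18.0 × 1.249³ = 18.0 × 1.94844 ≈ 35.07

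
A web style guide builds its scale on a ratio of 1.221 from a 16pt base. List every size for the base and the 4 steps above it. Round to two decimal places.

Step 0: 16pt
Step 1: 16.0 × 1.221 = 19.54
Step 2: 16.0 × 1.221² = 23.85
Step 3: 16.0 × 1.221³ = 29.13
Step 4: 16.0 × 1.221⁴ = 35.56

16.00pt, 19.54pt, 23.85pt, 29.13pt, 35.56pt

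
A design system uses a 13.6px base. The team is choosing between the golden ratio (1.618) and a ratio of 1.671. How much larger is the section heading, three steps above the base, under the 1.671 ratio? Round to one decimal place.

5.8px

Golden ratio: 13.6 × 1.618³ = 57.607px
At 1.671: 13.6 × 1.671³ = 63.455px
Difference: 63.455 − 57.607 = 5.848px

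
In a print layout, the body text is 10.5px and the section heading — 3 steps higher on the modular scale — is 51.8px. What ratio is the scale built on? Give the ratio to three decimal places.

The ratio satisfies 10.5 × r³ = 51.8, so r = (51.8 / 10.5)^(1/3).
r = 4.9333^(1/3) ≈ 1.7023

1.702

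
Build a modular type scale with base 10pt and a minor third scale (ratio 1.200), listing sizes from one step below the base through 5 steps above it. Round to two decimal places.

8.33pt, 10.00pt, 12.00pt, 14.40pt, 17.28pt, 20.74pt, 24.88pt

Step -1: 10.0 ÷ 1.200 = 8.33
Step 0: 10pt
Step 1: 10.0 × 1.200 = 12.00
Step 2: 10.0 × 1.200² = 14.40
Step 3: 10.0 × 1.200³ = 17.28
Step 4: 10.0 × 1.200⁴ = 20.74
Step 5: 10.0 × 1.200⁵ = 24.88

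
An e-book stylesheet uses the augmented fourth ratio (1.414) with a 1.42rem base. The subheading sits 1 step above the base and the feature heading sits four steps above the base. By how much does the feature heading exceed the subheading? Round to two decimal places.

Step 1: 1.42 × 1.414 = 2.0079rem
Step 4: 1.42 × 1.414⁴ = 5.6766rem
Difference: 5.6766 − 2.0079 = 3.6687rem

3.67rem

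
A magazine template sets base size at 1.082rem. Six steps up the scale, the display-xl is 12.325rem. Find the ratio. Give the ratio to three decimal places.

r⁶ = 12.325 / 1.082, so r = (12.325/1.082)^(1/6).
r = 11.3909^(1/6) ≈ 1.5000

1.500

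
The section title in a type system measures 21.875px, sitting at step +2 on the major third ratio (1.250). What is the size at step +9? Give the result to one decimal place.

104.3px

21.875 × 1.250⁷ = 21.875 × 4.76837 ≈ 104.308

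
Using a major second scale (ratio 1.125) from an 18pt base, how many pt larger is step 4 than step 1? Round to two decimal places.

8.58pt

Step 1: 18.0 × 1.125 = 20.2500pt
Step 4: 18.0 × 1.125⁴ = 28.8325pt
Difference: 28.8325 − 20.2500 = 8.5825pt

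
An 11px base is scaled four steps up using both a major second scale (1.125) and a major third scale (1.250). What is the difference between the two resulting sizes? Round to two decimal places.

9.24px

Major second: 11.0 × 1.125⁴ = 17.6199px
Major third: 11.0 × 1.250⁴ = 26.8555px
Difference: 26.8555 − 17.6199 = 9.2356px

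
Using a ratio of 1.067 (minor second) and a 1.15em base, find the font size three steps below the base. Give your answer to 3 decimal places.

0.947em

Every step multiplies by the scale ratio.
1.15 ÷ 1.067³ = 1.15 ÷ 1.21477 ≈ 0.947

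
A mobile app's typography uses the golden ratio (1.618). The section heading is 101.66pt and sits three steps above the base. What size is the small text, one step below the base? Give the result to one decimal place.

14.8pt

Moving from step +3 to step -1 is 4 steps down, so divide by r⁴.
101.66 ÷ 1.618⁴ = 101.66 ÷ 6.85353 ≈ 14.833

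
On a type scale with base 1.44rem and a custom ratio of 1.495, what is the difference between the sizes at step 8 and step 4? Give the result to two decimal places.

Step 4: 1.44 × 1.495⁴ = 7.1933rem
Step 8: 1.44 × 1.495⁸ = 35.9329rem
Difference: 35.9329 − 7.1933 = 28.7396rem

28.74rem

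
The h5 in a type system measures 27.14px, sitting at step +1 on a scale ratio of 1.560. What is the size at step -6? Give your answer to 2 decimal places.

Moving from step +1 to step -6 is 7 steps down, so divide by r⁷.
27.14 ÷ 1.560⁷ = 27.14 ÷ 22.48393 ≈ 1.207

1.21px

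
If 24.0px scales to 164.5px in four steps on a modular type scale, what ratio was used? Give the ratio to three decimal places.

r⁴ = 164.5 / 24.0, so r = (164.5/24.0)^(1/4).
r = 6.8542^(1/4) ≈ 1.6180

1.618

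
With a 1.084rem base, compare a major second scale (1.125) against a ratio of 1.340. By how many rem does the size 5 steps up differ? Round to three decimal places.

2.730rem

Major second: 1.084 × 1.125⁵ = 1.95340rem
At 1.340: 1.084 × 1.340⁵ = 4.68331rem
Difference: 4.68331 − 1.95340 = 2.72991rem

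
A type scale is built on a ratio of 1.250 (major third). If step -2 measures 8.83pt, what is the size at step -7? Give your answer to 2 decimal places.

The gap is -7 − (-2) = -5 steps, so the factor is 1.250^-5.
8.83 ÷ 1.250⁵ = 8.83 ÷ 3.05176 ≈ 2.893

2.89pt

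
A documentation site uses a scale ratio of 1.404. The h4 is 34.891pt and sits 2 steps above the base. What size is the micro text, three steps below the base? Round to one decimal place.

6.4pt

34.891 ÷ 1.404⁵ = 34.891 ÷ 5.45551 ≈ 6.396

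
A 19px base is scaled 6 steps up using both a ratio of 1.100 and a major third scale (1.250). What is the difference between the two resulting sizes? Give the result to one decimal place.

At 1.100: 19.0 × 1.100⁶ = 33.660px
Major third: 19.0 × 1.250⁶ = 72.479px
Difference: 72.479 − 33.660 = 38.819px

38.8px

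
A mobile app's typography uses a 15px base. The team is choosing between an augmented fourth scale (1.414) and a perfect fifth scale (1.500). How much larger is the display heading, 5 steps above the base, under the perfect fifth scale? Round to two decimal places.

29.12px

Augmented fourth: 15.0 × 1.414⁵ = 84.7888px
Perfect fifth: 15.0 × 1.500⁵ = 113.9062px
Difference: 113.9062 − 84.7888 = 29.1174px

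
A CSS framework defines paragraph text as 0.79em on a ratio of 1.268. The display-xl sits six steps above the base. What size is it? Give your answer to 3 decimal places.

A modular type scale is a geometric sequence: sizeₙ = base × rⁿ.
0.79 × 1.268⁶ = 0.79 × 4.15638 ≈ 3.284

3.284em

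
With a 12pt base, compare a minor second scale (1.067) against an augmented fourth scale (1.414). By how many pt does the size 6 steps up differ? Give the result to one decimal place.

78.2pt

Minor second: 12.0 × 1.067⁶ = 17.708pt
Augmented fourth: 12.0 × 1.414⁶ = 95.913pt
Difference: 95.913 − 17.708 = 78.205pt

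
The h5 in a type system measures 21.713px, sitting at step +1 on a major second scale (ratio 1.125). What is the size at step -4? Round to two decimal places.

12.05px

Moving from step +1 to step -4 is 5 steps down, so divide by r⁵.
21.713 ÷ 1.125⁵ = 21.713 ÷ 1.80203 ≈ 12.049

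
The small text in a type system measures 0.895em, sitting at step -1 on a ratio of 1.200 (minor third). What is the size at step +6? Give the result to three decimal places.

The gap is 6 − (-1) = 7 steps, so the factor is 1.200^7.
0.895 × 1.200⁷ = 0.895 × 3.58318 ≈ 3.207

3.207em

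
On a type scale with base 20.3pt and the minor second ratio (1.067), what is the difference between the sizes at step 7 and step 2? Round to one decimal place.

8.9pt

Step 2: 20.3 × 1.067² = 23.111pt
Step 7: 20.3 × 1.067⁷ = 31.963pt
Difference: 31.963 − 23.111 = 8.852pt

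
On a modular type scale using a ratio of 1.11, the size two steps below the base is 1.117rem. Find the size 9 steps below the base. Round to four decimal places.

Moving from step -2 to step -9 is 7 steps down, so divide by r⁷.
1.117 ÷ 1.11⁷ = 1.117 ÷ 2.07616 ≈ 0.5380

0.5380rem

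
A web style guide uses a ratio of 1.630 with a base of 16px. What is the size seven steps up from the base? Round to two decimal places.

489.14px

16.0 × 1.630⁷ = 16.0 × 30.57125 ≈ 489.14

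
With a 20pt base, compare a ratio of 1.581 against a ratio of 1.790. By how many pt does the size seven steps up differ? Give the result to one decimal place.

683.8pt

At 1.581: 20.0 × 1.581⁷ = 493.802pt
At 1.790: 20.0 × 1.790⁷ = 1177.609pt
Difference: 1177.609 − 493.802 = 683.807pt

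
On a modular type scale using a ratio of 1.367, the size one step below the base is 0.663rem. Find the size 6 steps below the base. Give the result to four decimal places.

Moving from step -1 to step -6 is 5 steps down, so divide by r⁵.
0.663 ÷ 1.367⁵ = 0.663 ÷ 4.77356 ≈ 0.1389

0.1389rem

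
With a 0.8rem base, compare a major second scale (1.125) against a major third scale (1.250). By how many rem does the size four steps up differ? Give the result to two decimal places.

0.67rem

Major second: 0.8 × 1.125⁴ = 1.2814rem
Major third: 0.8 × 1.250⁴ = 1.9531rem
Difference: 1.9531 − 1.2814 = 0.6717rem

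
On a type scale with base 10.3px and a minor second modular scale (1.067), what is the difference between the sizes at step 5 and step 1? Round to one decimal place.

3.3px

Step 1: 10.3 × 1.067 = 10.990px
Step 5: 10.3 × 1.067⁵ = 14.245px
Difference: 14.245 − 10.990 = 3.255px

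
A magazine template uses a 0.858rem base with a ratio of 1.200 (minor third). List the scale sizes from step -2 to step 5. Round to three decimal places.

Step -2: 0.858 ÷ 1.200² = 0.596
Step -1: 0.858 ÷ 1.200 = 0.715
Step 0: 0.858rem
Step 1: 0.858 × 1.200 = 1.030
Step 2: 0.858 × 1.200² = 1.236
Step 3: 0.858 × 1.200³ = 1.483
Step 4: 0.858 × 1.200⁴ = 1.779
Step 5: 0.858 × 1.200⁵ = 2.135

0.596rem, 0.715rem, 0.858rem, 1.030rem, 1.236rem, 1.483rem, 1.779rem, 2.135rem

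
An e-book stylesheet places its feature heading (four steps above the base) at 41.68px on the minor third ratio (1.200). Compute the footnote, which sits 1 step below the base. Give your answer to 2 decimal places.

The gap is -1 − (4) = -5 steps, so the factor is 1.200^-5.
41.68 ÷ 1.200⁵ = 41.68 ÷ 2.48832 ≈ 16.750

16.75px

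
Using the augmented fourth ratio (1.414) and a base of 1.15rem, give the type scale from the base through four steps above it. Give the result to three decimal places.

Step 0: 1.15rem
Step 1: 1.15 × 1.414 = 1.626
Step 2: 1.15 × 1.414² = 2.299
Step 3: 1.15 × 1.414³ = 3.251
Step 4: 1.15 × 1.414⁴ = 4.597

1.150rem, 1.626rem, 2.299rem, 3.251rem, 4.597rem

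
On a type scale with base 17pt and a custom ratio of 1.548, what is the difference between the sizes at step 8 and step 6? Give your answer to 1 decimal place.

Step 6: 17.0 × 1.548⁶ = 233.924pt
Step 8: 17.0 × 1.548⁸ = 560.553pt
Difference: 560.553 − 233.924 = 326.629pt

326.6pt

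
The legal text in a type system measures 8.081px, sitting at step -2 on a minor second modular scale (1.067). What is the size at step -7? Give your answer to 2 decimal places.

5.84px

8.081 ÷ 1.067⁵ = 8.081 ÷ 1.38300 ≈ 5.843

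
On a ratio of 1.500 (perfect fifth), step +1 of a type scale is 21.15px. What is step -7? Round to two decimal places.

0.83px

The gap is -7 − (1) = -8 steps, so the factor is 1.500^-8.
21.15 ÷ 1.500⁸ = 21.15 ÷ 25.62891 ≈ 0.825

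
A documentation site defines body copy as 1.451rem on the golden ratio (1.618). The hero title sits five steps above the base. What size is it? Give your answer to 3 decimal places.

16.090rem

1.451 × 1.618⁵ = 1.451 × 11.08901 ≈ 16.090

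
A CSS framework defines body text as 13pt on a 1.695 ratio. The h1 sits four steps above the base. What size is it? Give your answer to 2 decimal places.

Every step multiplies by the scale ratio.
13.0 × 1.695⁴ = 13.0 × 8.25427 ≈ 107.31

107.31pt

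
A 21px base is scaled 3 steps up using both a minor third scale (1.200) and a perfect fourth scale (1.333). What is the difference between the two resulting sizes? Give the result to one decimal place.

Minor third: 21.0 × 1.200³ = 36.288px
Perfect fourth: 21.0 × 1.333³ = 49.740px
Difference: 49.740 − 36.288 = 13.452px

13.5px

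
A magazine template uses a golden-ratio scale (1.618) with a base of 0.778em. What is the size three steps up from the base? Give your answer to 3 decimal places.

3.295em

0.778 × 1.618³ = 0.778 × 4.23580 ≈ 3.295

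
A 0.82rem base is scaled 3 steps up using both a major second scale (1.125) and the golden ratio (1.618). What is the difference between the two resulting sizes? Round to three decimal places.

2.306rem

Major second: 0.82 × 1.125³ = 1.16754rem
Golden ratio: 0.82 × 1.618³ = 3.47336rem
Difference: 3.47336 − 1.16754 = 2.30582rem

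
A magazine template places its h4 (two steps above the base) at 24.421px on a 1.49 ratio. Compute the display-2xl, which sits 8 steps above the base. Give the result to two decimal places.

Moving from step +2 to step +8 is 6 steps up, so multiply by r⁶.
24.421 × 1.49⁶ = 24.421 × 10.94253 ≈ 267.227

267.23px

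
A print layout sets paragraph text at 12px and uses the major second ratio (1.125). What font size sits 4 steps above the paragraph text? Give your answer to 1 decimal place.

12.0 × 1.125⁴ = 12.0 × 1.60181 ≈ 19.22

19.2px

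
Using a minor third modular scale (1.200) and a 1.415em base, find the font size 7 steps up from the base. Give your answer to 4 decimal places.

1.415 × 1.200⁷ = 1.415 × 3.58318 ≈ 5.0702

5.0702em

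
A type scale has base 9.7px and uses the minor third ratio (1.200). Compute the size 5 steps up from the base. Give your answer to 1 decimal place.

Each step on a modular scale multiplies by the ratio, so the size n steps from the base is base × ratioⁿ.
9.7 × 1.200⁵ = 9.7 × 2.48832 ≈ 24.14

24.1px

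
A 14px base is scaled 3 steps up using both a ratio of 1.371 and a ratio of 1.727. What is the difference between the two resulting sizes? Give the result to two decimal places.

At 1.371: 14.0 × 1.371³ = 36.0778px
At 1.727: 14.0 × 1.727³ = 72.1116px
Difference: 72.1116 − 36.0778 = 36.0338px

36.03px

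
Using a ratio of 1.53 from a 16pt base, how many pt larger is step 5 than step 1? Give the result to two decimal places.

109.67pt

Step 1: 16.0 × 1.53 = 24.4800pt
Step 5: 16.0 × 1.53⁵ = 134.1458pt
Difference: 134.1458 − 24.4800 = 109.6658pt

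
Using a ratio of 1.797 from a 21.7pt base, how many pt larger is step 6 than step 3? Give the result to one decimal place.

Step 3: 21.7 × 1.797³ = 125.923pt
Step 6: 21.7 × 1.797⁶ = 730.715pt
Difference: 730.715 − 125.923 = 604.792pt

604.8pt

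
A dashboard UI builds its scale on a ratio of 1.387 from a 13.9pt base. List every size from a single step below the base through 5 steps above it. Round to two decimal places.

Step -1: 13.9 ÷ 1.387 = 10.02
Step 0: 13.9pt
Step 1: 13.9 × 1.387 = 19.28
Step 2: 13.9 × 1.387² = 26.74
Step 3: 13.9 × 1.387³ = 37.09
Step 4: 13.9 × 1.387⁴ = 51.44
Step 5: 13.9 × 1.387⁵ = 71.35

10.02pt, 13.90pt, 19.28pt, 26.74pt, 37.09pt, 51.44pt, 71.35pt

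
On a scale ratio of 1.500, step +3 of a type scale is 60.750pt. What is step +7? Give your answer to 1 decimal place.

Moving from step +3 to step +7 is 4 steps up, so multiply by r⁴.
60.750 × 1.500⁴ = 60.750 × 5.06250 ≈ 307.547

307.5pt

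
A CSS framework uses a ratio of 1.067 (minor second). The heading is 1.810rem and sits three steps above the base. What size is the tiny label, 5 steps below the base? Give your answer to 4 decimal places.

1.0774rem

Moving from step +3 to step -5 is 8 steps down, so divide by r⁸.
1.810 ÷ 1.067⁸ = 1.810 ÷ 1.68002 ≈ 1.0774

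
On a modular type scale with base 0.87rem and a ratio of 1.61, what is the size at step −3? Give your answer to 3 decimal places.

Every step multiplies by the scale ratio.
0.87 ÷ 1.61³ = 0.87 ÷ 4.17328 ≈ 0.208

0.208rem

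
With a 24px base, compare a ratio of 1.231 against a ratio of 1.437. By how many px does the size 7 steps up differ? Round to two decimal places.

At 1.231: 24.0 × 1.231⁷ = 102.8058px
At 1.437: 24.0 × 1.437⁷ = 303.6747px
Difference: 303.6747 − 102.8058 = 200.8689px

200.87px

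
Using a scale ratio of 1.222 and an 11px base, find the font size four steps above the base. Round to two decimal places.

A modular type scale is a geometric sequence: sizeₙ = base × rⁿ.
11.0 × 1.222⁴ = 11.0 × 2.22990 ≈ 24.53

24.53px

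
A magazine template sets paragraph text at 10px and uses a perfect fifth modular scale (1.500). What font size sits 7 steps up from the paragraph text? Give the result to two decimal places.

A modular type scale is a geometric sequence: sizeₙ = base × rⁿ.
10.0 × 1.500⁷ = 10.0 × 17.08594 ≈ 170.86

170.86px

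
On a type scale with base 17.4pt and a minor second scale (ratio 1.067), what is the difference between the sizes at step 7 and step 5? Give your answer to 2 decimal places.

3.33pt

Step 5: 17.4 × 1.067⁵ = 24.0642pt
Step 7: 17.4 × 1.067⁷ = 27.3968pt
Difference: 27.3968 − 24.0642 = 3.3326pt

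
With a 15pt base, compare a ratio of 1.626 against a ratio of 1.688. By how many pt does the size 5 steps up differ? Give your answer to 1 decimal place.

35.1pt

At 1.626: 15.0 × 1.626⁵ = 170.488pt
At 1.688: 15.0 × 1.688⁵ = 205.567pt
Difference: 205.567 − 170.488 = 35.079pt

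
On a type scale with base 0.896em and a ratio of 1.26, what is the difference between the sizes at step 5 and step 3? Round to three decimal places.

Step 3: 0.896 × 1.26³ = 1.79234em
Step 5: 0.896 × 1.26⁵ = 2.84551em
Difference: 2.84551 − 1.79234 = 1.05317em

1.053em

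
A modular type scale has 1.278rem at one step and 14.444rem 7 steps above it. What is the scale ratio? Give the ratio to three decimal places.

1.414

r⁷ = 14.444 / 1.278, so r = (14.444/1.278)^(1/7).
r = 11.3020^(1/7) ≈ 1.4140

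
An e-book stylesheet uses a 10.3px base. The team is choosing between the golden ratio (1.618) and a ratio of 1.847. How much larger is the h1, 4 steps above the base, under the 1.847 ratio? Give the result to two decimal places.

Golden ratio: 10.3 × 1.618⁴ = 70.5913px
At 1.847: 10.3 × 1.847⁴ = 119.8684px
Difference: 119.8684 − 70.5913 = 49.2771px

49.28px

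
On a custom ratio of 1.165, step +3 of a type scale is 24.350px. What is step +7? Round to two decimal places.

44.85px

Moving from step +3 to step +7 is 4 steps up, so multiply by r⁴.
24.350 × 1.165⁴ = 24.350 × 1.84206 ≈ 44.854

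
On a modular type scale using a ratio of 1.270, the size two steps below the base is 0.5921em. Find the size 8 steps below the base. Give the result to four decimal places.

0.1411em

0.5921 ÷ 1.270⁶ = 0.5921 ÷ 4.19587 ≈ 0.1411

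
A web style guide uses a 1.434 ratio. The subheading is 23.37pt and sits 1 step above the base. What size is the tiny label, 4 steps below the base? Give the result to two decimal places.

3.85pt

Moving from step +1 to step -4 is 5 steps down, so divide by r⁵.
23.37 ÷ 1.434⁵ = 23.37 ÷ 6.06381 ≈ 3.854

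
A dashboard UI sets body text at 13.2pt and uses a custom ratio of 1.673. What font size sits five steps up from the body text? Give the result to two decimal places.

173.00pt

Every step multiplies by the scale ratio.
13.2 × 1.673⁵ = 13.2 × 13.10629 ≈ 173.00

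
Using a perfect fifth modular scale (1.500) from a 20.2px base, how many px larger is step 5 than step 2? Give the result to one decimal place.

107.9px

Step 2: 20.2 × 1.500² = 45.450px
Step 5: 20.2 × 1.500⁵ = 153.394px
Difference: 153.394 − 45.450 = 107.944px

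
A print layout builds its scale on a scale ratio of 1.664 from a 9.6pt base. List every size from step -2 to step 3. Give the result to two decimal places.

3.47pt, 5.77pt, 9.60pt, 15.97pt, 26.58pt, 44.23pt

Step -2: 9.6 ÷ 1.664² = 3.47
Step -1: 9.6 ÷ 1.664 = 5.77
Step 0: 9.6pt
Step 1: 9.6 × 1.664 = 15.97
Step 2: 9.6 × 1.664² = 26.58
Step 3: 9.6 × 1.664³ = 44.23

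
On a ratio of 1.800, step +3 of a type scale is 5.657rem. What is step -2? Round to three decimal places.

5.657 ÷ 1.800⁵ = 5.657 ÷ 18.89568 ≈ 0.299

0.299rem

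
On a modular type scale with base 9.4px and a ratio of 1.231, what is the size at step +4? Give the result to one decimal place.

21.6px

9.4 × 1.231⁴ = 9.4 × 2.29632 ≈ 21.59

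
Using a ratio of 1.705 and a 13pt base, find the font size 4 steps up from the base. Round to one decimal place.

A modular type scale is a geometric sequence: sizeₙ = base × rⁿ.
13.0 × 1.705⁴ = 13.0 × 8.45079 ≈ 109.86

109.9pt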